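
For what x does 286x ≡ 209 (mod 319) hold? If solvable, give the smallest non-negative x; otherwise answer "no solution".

13

First find gcd(286, 319):
319 = 1·286 + 33
286 = 8·33 + 22
33 = 1·22 + 11
22 = 2·11 + 0
gcd = 11 and 11 | 209, so solutions exist. Divide through by 11: 26x ≡ 19 (mod 29).
Now find 26⁻¹ mod 29:
29 = 1·26 + 3
26 = 8·3 + 2
3 = 1·2 + 1
2 = 2·1 + 0
Back-substitute:
1 = 3 − 2
1 = −26 + 9·3
1 = 9·29 − 10·26
So 26·(-10) ≡ 1 (mod 29), i.e. 26⁻¹ ≡ 19.
Then x ≡ 19·19 ≡ 13 (mod 29); the smallest non-negative solution is x = 13.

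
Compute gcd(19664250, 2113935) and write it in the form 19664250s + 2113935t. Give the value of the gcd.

Repeated division:
19664250 = 9·2113935 + 638835
2113935 = 3·638835 + 197430
638835 = 3·197430 + 46545
197430 = 4·46545 + 11250
46545 = 4·11250 + 1545
11250 = 7·1545 + 435
1545 = 3·435 + 240
435 = 1·240 + 195
240 = 1·195 + 45
195 = 4·45 + 15
45 = 3·15 + 0
gcd(19664250, 2113935) = 15.
Working backward:
15 = 195 − 4·45
15 = −4·240 + 5·195
15 = 5·435 − 9·240
15 = −9·1545 + 32·435
15 = 32·11250 − 233·1545
15 = −233·46545 + 964·11250
15 = 964·197430 − 4089·46545
15 = −4089·638835 + 13231·197430
15 = 13231·2113935 − 43782·638835
15 = −43782·19664250 + 407269·2113935
So 15 = (-43782)·19664250 + (407269)·2113935.

15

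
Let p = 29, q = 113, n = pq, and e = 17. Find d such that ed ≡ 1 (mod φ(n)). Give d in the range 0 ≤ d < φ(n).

φ(n) = (p−1)(q−1) = 28·112 = 3136.
Need d with 17·d ≡ 1 (mod 3136). Apply the extended Euclidean algorithm:
3136 = 184*17 + 8
17 = 2*8 + 1
8 = 8*1 + 0
Back-substitute:
1 = 17 − 2·8
1 = −2·3136 + 369·17
So 17·369 ≡ 1 (mod 3136), hence d = 369.

369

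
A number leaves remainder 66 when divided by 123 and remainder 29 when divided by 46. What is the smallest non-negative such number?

3387

Write x = 66 + 123·k. Then 123·k ≡ 29 − 66 ≡ 9 (mod 46).
Need 123⁻¹ mod 46. Extended Euclid on (46, 31):
46 = 1·31 + 15
31 = 2·15 + 1
15 = 15·1 + 0
Back-substitute:
1 = 31 − 2·15
1 = −2·46 + 3·31
123⁻¹ ≡ 3 (mod 46), so k ≡ 3·9 ≡ 27 (mod 46).
x = 66 + 123·27 = 3387.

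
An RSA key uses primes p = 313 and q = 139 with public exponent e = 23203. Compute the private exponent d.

φ(n) = (p−1)(q−1) = 312·138 = 43056.
Need d with 23203·d ≡ 1 (mod 43056). Apply the extended Euclidean algorithm:
43056 = 1×23203 + 19853
23203 = 1×19853 + 3350
19853 = 5×3350 + 3103
3350 = 1×3103 + 247
3103 = 12×247 + 139
247 = 1×139 + 108
139 = 1×108 + 31
108 = 3×31 + 15
31 = 2×15 + 1
15 = 15×1 + 0
Back-substitute:
1 = 31 − 2·15
1 = −2·108 + 7·31
1 = 7·139 − 9·108
1 = −9·247 + 16·139
1 = 16·3103 − 201·247
1 = −201·3350 + 217·3103
1 = 217·19853 − 1286·3350
1 = −1286·23203 + 1503·19853
1 = 1503·43056 − 2789·23203
So 23203·(-2789) ≡ 1 (mod 43056), hence d ≡ -2789 ≡ 40267 (mod 43056).

40267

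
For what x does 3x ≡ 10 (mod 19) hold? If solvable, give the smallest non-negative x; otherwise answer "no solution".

16

First find gcd(3, 19):
19 = 6×3 + 1
3 = 3×1 + 0
gcd = 1, so a unique solution mod 19 exists.
Back-substitute for the Bézout coefficients:
1 = 19 − 6·3
So 3·(-6) ≡ 1 (mod 19), giving 3⁻¹ ≡ 13.
x ≡ 3⁻¹·10 ≡ 13·10 ≡ 16 (mod 19).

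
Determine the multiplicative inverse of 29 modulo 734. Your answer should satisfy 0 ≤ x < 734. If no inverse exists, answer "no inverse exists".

Run Euclid on (734, 29):
734 = 25·29 + 9
29 = 3·9 + 2
9 = 4·2 + 1
2 = 2·1 + 0
The gcd is 1. Working backward:
1 = 9 − 4·2
1 = −4·29 + 13·9
1 = 13·734 − 329·29
Thus 29·(-329) ≡ 1 (mod 734); reducing, -329 mod 734 = 405.

405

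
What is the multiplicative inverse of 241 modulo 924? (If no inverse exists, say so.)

Apply the Euclidean algorithm to 924 and 241:
924 = 3×241 + 201
241 = 1×201 + 40
201 = 5×40 + 1
40 = 40×1 + 0
The gcd is 1. Working backward:
1 = 201 − 5·40
1 = −5·241 + 6·201
1 = 6·924 − 23·241
Hence 241⁻¹ ≡ -23 ≡ 901 (mod 924).

901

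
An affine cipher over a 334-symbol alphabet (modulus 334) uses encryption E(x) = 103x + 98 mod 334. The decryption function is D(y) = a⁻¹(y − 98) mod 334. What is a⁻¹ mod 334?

227

Extended Euclidean algorithm:
334 = 3*103 + 25
103 = 4*25 + 3
25 = 8*3 + 1
3 = 3*1 + 0
The gcd is 1. Working backward:
1 = 25 − 8·3
1 = −8·103 + 33·25
1 = 33·334 − 107·103
Hence 103⁻¹ ≡ -107 ≡ 227 (mod 334).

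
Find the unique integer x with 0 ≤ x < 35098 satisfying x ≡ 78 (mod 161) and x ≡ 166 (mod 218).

Write x = 78 + 161·k. Then 161·k ≡ 166 − 78 ≡ 88 (mod 218).
Need 161⁻¹ mod 218. Extended Euclid on (218, 161):
218 = 1·161 + 57
161 = 2·57 + 47
57 = 1·47 + 10
47 = 4·10 + 7
10 = 1·7 + 3
7 = 2·3 + 1
3 = 3·1 + 0
Back-substitute:
1 = 7 − 2·3
1 = −2·10 + 3·7
1 = 3·47 − 14·10
1 = −14·57 + 17·47
1 = 17·161 − 48·57
1 = −48·218 + 65·161
161⁻¹ ≡ 65 (mod 218), so k ≡ 65·88 ≡ 52 (mod 218).
x = 78 + 161·52 = 8450.

8450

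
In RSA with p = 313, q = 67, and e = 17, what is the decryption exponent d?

φ(n) = (p−1)(q−1) = 312·66 = 20592.
Need d with 17·d ≡ 1 (mod 20592). Apply the extended Euclidean algorithm:
20592 = 1211*17 + 5
17 = 3*5 + 2
5 = 2*2 + 1
2 = 2*1 + 0
Back-substitute:
1 = 5 − 2·2
1 = −2·17 + 7·5
1 = 7·20592 − 8479·17
So 17·(-8479) ≡ 1 (mod 20592), hence d ≡ -8479 ≡ 12113 (mod 20592).

12113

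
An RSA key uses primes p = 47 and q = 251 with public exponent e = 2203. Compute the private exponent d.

φ(n) = (p−1)(q−1) = 46·250 = 11500.
Need d with 2203·d ≡ 1 (mod 11500). Apply the extended Euclidean algorithm:
11500 = 5*2203 + 485
2203 = 4*485 + 263
485 = 1*263 + 222
263 = 1*222 + 41
222 = 5*41 + 17
41 = 2*17 + 7
17 = 2*7 + 3
7 = 2*3 + 1
3 = 3*1 + 0
Back-substitute:
1 = 7 − 2·3
1 = −2·17 + 5·7
1 = 5·41 − 12·17
1 = −12·222 + 65·41
1 = 65·263 − 77·222
1 = −77·485 + 142·263
1 = 142·2203 − 645·485
1 = −645·11500 + 3367·2203
So 2203·3367 ≡ 1 (mod 11500), hence d = 3367.

3367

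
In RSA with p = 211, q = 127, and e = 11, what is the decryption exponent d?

4811

φ(n) = (p−1)(q−1) = 210·126 = 26460.
Need d with 11·d ≡ 1 (mod 26460). Apply the extended Euclidean algorithm:
26460 = 2405×11 + 5
11 = 2×5 + 1
5 = 5×1 + 0
Back-substitute:
1 = 11 − 2·5
1 = −2·26460 + 4811·11
So 11·4811 ≡ 1 (mod 26460), hence d = 4811.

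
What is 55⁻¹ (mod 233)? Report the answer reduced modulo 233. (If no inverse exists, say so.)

161

gcd(233, 55) by repeated division:
233 = 4×55 + 13
55 = 4×13 + 3
13 = 4×3 + 1
3 = 3×1 + 0
Since gcd(55, 233) = 1, back-substitute to write 1 as a combination:
1 = 13 − 4·3
1 = −4·55 + 17·13
1 = 17·233 − 72·55
Thus 55·(-72) ≡ 1 (mod 233); reducing, -72 mod 233 = 161.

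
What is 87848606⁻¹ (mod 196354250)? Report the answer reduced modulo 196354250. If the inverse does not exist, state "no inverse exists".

Compute gcd(87848606, 196354250):
196354250 = 2×87848606 + 20657038
87848606 = 4×20657038 + 5220454
20657038 = 3×5220454 + 4995676
5220454 = 1×4995676 + 224778
4995676 = 22×224778 + 50560
224778 = 4×50560 + 22538
50560 = 2×22538 + 5484
22538 = 4×5484 + 602
5484 = 9×602 + 66
602 = 9×66 + 8
66 = 8×8 + 2
8 = 4×2 + 0
Since gcd = 2 > 1, 87848606 is not a unit mod 196354250.

no inverse exists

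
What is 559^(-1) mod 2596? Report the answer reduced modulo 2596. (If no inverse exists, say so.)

gcd(2596, 559) by repeated division:
2596 = 4*559 + 360
559 = 1*360 + 199
360 = 1*199 + 161
199 = 1*161 + 38
161 = 4*38 + 9
38 = 4*9 + 2
9 = 4*2 + 1
2 = 2*1 + 0
Since gcd(559, 2596) = 1, back-substitute to write 1 as a combination:
1 = 9 − 4·2
1 = −4·38 + 17·9
1 = 17·161 − 72·38
1 = −72·199 + 89·161
1 = 89·360 − 161·199
1 = −161·559 + 250·360
1 = 250·2596 − 1161·559
So 559·(-1161) ≡ 1 (mod 2596), and -1161 ≡ 1435 (mod 2596).

1435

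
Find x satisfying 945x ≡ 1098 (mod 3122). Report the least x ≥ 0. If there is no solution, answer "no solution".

no solution

gcd(945, 3122):
3122 = 3×945 + 287
945 = 3×287 + 84
287 = 3×84 + 35
84 = 2×35 + 14
35 = 2×14 + 7
14 = 2×7 + 0
gcd = 7, but 7 ∤ 1098, so the congruence has no solution.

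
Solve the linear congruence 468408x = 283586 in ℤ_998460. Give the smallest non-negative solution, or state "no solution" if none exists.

gcd(468408, 998460):
998460 = 2*468408 + 61644
468408 = 7*61644 + 36900
61644 = 1*36900 + 24744
36900 = 1*24744 + 12156
24744 = 2*12156 + 432
12156 = 28*432 + 60
432 = 7*60 + 12
60 = 5*12 + 0
gcd = 12, but 12 ∤ 283586, so the congruence has no solution.

no solution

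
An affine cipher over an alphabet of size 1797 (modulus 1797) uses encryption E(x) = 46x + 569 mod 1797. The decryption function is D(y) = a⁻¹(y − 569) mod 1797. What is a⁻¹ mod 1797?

Extended Euclidean algorithm:
1797 = 39*46 + 3
46 = 15*3 + 1
3 = 3*1 + 0
gcd = 1, so the inverse exists. Back-substitute:
1 = 46 − 15·3
1 = −15·1797 + 586·46
So 46·586 ≡ 1 (mod 1797).

586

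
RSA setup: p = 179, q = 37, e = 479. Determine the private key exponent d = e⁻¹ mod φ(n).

2903

φ(n) = (p−1)(q−1) = 178·36 = 6408.
Need d with 479·d ≡ 1 (mod 6408). Apply the extended Euclidean algorithm:
6408 = 13*479 + 181
479 = 2*181 + 117
181 = 1*117 + 64
117 = 1*64 + 53
64 = 1*53 + 11
53 = 4*11 + 9
11 = 1*9 + 2
9 = 4*2 + 1
2 = 2*1 + 0
Back-substitute:
1 = 9 − 4·2
1 = −4·11 + 5·9
1 = 5·53 − 24·11
1 = −24·64 + 29·53
1 = 29·117 − 53·64
1 = −53·181 + 82·117
1 = 82·479 − 217·181
1 = −217·6408 + 2903·479
So 479·2903 ≡ 1 (mod 6408), hence d = 2903.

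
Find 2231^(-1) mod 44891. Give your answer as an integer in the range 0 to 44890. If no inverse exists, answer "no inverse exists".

Run Euclid on (44891, 2231):
44891 = 20*2231 + 271
2231 = 8*271 + 63
271 = 4*63 + 19
63 = 3*19 + 6
19 = 3*6 + 1
6 = 6*1 + 0
Since gcd(2231, 44891) = 1, back-substitute to write 1 as a combination:
1 = 19 − 3·6
1 = −3·63 + 10·19
1 = 10·271 − 43·63
1 = −43·2231 + 354·271
1 = 354·44891 − 7123·2231
So 2231·(-7123) ≡ 1 (mod 44891), and -7123 ≡ 37768 (mod 44891).

37768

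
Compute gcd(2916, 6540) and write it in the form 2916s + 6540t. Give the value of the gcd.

Euclidean algorithm:
6540 = 2×2916 + 708
2916 = 4×708 + 84
708 = 8×84 + 36
84 = 2×36 + 12
36 = 3×12 + 0
gcd(2916, 6540) = 12.
Working backward:
12 = 84 − 2·36
12 = −2·708 + 17·84
12 = 17·2916 − 70·708
12 = −70·6540 + 157·2916
So 12 = (-70)·6540 + (157)·2916.

12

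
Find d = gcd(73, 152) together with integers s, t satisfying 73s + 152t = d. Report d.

1

Repeated division:
152 = 2·73 + 6
73 = 12·6 + 1
6 = 6·1 + 0
gcd(73, 152) = 1.
Express as a combination:
1 = 73 − 12·6
1 = −12·152 + 25·73
So 1 = (-12)·152 + (25)·73.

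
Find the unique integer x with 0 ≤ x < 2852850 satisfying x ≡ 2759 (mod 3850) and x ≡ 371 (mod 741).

2162609

Write x = 2759 + 3850·k. Then 3850·k ≡ 371 − 2759 ≡ 576 (mod 741).
Need 3850⁻¹ mod 741. Extended Euclid on (741, 145):
741 = 5×145 + 16
145 = 9×16 + 1
16 = 16×1 + 0
Back-substitute:
1 = 145 − 9·16
1 = −9·741 + 46·145
3850⁻¹ ≡ 46 (mod 741), so k ≡ 46·576 ≡ 561 (mod 741).
x = 2759 + 3850·561 = 2162609.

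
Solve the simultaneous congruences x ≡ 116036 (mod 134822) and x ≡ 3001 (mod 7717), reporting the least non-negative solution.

Write x = 116036 + 134822·k. Then 134822·k ≡ 3001 − 116036 ≡ 2720 (mod 7717).
Need 134822⁻¹ mod 7717. Extended Euclid on (7717, 3633):
7717 = 2*3633 + 451
3633 = 8*451 + 25
451 = 18*25 + 1
25 = 25*1 + 0
Back-substitute:
1 = 451 − 18·25
1 = −18·3633 + 145·451
1 = 145·7717 − 308·3633
134822⁻¹ ≡ 7409 (mod 7717), so k ≡ 7409·2720 ≡ 3393 (mod 7717).
x = 116036 + 134822·3393 = 457567082.

457567082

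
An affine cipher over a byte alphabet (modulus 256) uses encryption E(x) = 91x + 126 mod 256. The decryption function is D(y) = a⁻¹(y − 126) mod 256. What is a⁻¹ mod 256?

211

Run Euclid on (256, 91):
256 = 2×91 + 74
91 = 1×74 + 17
74 = 4×17 + 6
17 = 2×6 + 5
6 = 1×5 + 1
5 = 5×1 + 0
gcd = 1, so the inverse exists. Back-substitute:
1 = 6 − 5
1 = −17 + 3·6
1 = 3·74 − 13·17
1 = −13·91 + 16·74
1 = 16·256 − 45·91
So 91·(-45) ≡ 1 (mod 256), and -45 ≡ 211 (mod 256).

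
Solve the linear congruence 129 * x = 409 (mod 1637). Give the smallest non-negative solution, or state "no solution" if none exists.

First find gcd(129, 1637):
1637 = 12·129 + 89
129 = 1·89 + 40
89 = 2·40 + 9
40 = 4·9 + 4
9 = 2·4 + 1
4 = 4·1 + 0
gcd = 1, so a unique solution mod 1637 exists.
Back-substitute for the Bézout coefficients:
1 = 9 − 2·4
1 = −2·40 + 9·9
1 = 9·89 − 20·40
1 = −20·129 + 29·89
1 = 29·1637 − 368·129
So 129·(-368) ≡ 1 (mod 1637), giving 129⁻¹ ≡ 1269.
x ≡ 129⁻¹·409 ≡ 1269·409 ≡ 92 (mod 1637).

92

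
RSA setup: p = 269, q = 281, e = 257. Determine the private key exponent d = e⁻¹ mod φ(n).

φ(n) = (p−1)(q−1) = 268·280 = 75040.
Need d with 257·d ≡ 1 (mod 75040). Apply the extended Euclidean algorithm:
75040 = 291*257 + 253
257 = 1*253 + 4
253 = 63*4 + 1
4 = 4*1 + 0
Back-substitute:
1 = 253 − 63·4
1 = −63·257 + 64·253
1 = 64·75040 − 18687·257
So 257·(-18687) ≡ 1 (mod 75040), hence d ≡ -18687 ≡ 56353 (mod 75040).

56353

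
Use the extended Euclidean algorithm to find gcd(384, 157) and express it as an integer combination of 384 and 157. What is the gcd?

1

Repeated division:
384 = 2·157 + 70
157 = 2·70 + 17
70 = 4·17 + 2
17 = 8·2 + 1
2 = 2·1 + 0
gcd(384, 157) = 1.
Working backward:
1 = 17 − 8·2
1 = −8·70 + 33·17
1 = 33·157 − 74·70
1 = −74·384 + 181·157
So 1 = (-74)·384 + (181)·157.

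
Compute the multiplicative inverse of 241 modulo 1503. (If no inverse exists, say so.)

580

Run Euclid on (1503, 241):
1503 = 6·241 + 57
241 = 4·57 + 13
57 = 4·13 + 5
13 = 2·5 + 3
5 = 1·3 + 2
3 = 1·2 + 1
2 = 2·1 + 0
gcd = 1, so the inverse exists. Back-substitute:
1 = 3 − 2
1 = −5 + 2·3
1 = 2·13 − 5·5
1 = −5·57 + 22·13
1 = 22·241 − 93·57
1 = −93·1503 + 580·241
So 241·580 ≡ 1 (mod 1503).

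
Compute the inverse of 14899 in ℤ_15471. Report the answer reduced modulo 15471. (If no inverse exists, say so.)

9169

gcd(15471, 14899) by repeated division:
15471 = 1*14899 + 572
14899 = 26*572 + 27
572 = 21*27 + 5
27 = 5*5 + 2
5 = 2*2 + 1
2 = 2*1 + 0
Since gcd(14899, 15471) = 1, back-substitute to write 1 as a combination:
1 = 5 − 2·2
1 = −2·27 + 11·5
1 = 11·572 − 233·27
1 = −233·14899 + 6069·572
1 = 6069·15471 − 6302·14899
So 14899·(-6302) ≡ 1 (mod 15471), and -6302 ≡ 9169 (mod 15471).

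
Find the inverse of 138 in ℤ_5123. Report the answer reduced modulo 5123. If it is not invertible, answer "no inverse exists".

2710

Run Euclid on (5123, 138):
5123 = 37*138 + 17
138 = 8*17 + 2
17 = 8*2 + 1
2 = 2*1 + 0
gcd = 1, so the inverse exists. Back-substitute:
1 = 17 − 8·2
1 = −8·138 + 65·17
1 = 65·5123 − 2413·138
Hence 138⁻¹ ≡ -2413 ≡ 2710 (mod 5123).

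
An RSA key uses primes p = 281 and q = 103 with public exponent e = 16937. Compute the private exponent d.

22073

φ(n) = (p−1)(q−1) = 280·102 = 28560.
Need d with 16937·d ≡ 1 (mod 28560). Apply the extended Euclidean algorithm:
28560 = 1·16937 + 11623
16937 = 1·11623 + 5314
11623 = 2·5314 + 995
5314 = 5·995 + 339
995 = 2·339 + 317
339 = 1·317 + 22
317 = 14·22 + 9
22 = 2·9 + 4
9 = 2·4 + 1
4 = 4·1 + 0
Back-substitute:
1 = 9 − 2·4
1 = −2·22 + 5·9
1 = 5·317 − 72·22
1 = −72·339 + 77·317
1 = 77·995 − 226·339
1 = −226·5314 + 1207·995
1 = 1207·11623 − 2640·5314
1 = −2640·16937 + 3847·11623
1 = 3847·28560 − 6487·16937
So 16937·(-6487) ≡ 1 (mod 28560), hence d ≡ -6487 ≡ 22073 (mod 28560).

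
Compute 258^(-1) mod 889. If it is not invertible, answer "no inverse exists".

286

gcd(889, 258) by repeated division:
889 = 3·258 + 115
258 = 2·115 + 28
115 = 4·28 + 3
28 = 9·3 + 1
3 = 3·1 + 0
Since gcd(258, 889) = 1, back-substitute to write 1 as a combination:
1 = 28 − 9·3
1 = −9·115 + 37·28
1 = 37·258 − 83·115
1 = −83·889 + 286·258
So 258·286 ≡ 1 (mod 889).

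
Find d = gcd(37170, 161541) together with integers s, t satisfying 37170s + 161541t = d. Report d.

Euclidean algorithm:
161541 = 4*37170 + 12861
37170 = 2*12861 + 11448
12861 = 1*11448 + 1413
11448 = 8*1413 + 144
1413 = 9*144 + 117
144 = 1*117 + 27
117 = 4*27 + 9
27 = 3*9 + 0
gcd(37170, 161541) = 9.
Working backward:
9 = 117 − 4·27
9 = −4·144 + 5·117
9 = 5·1413 − 49·144
9 = −49·11448 + 397·1413
9 = 397·12861 − 446·11448
9 = −446·37170 + 1289·12861
9 = 1289·161541 − 5602·37170
So 9 = (1289)·161541 + (-5602)·37170.

9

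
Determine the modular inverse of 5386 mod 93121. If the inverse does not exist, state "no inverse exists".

Apply the Euclidean algorithm to 93121 and 5386:
93121 = 17·5386 + 1559
5386 = 3·1559 + 709
1559 = 2·709 + 141
709 = 5·141 + 4
141 = 35·4 + 1
4 = 4·1 + 0
The gcd is 1. Working backward:
1 = 141 − 35·4
1 = −35·709 + 176·141
1 = 176·1559 − 387·709
1 = −387·5386 + 1337·1559
1 = 1337·93121 − 23116·5386
Thus 5386·(-23116) ≡ 1 (mod 93121); reducing, -23116 mod 93121 = 70005.

70005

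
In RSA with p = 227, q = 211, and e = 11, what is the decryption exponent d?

38831

φ(n) = (p−1)(q−1) = 226·210 = 47460.
Need d with 11·d ≡ 1 (mod 47460). Apply the extended Euclidean algorithm:
47460 = 4314×11 + 6
11 = 1×6 + 5
6 = 1×5 + 1
5 = 5×1 + 0
Back-substitute:
1 = 6 − 5
1 = −11 + 2·6
1 = 2·47460 − 8629·11
So 11·(-8629) ≡ 1 (mod 47460), hence d ≡ -8629 ≡ 38831 (mod 47460).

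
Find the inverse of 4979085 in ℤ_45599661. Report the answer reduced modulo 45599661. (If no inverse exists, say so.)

no inverse exists

Euclidean algorithm on 45599661, 4979085:
45599661 = 9×4979085 + 787896
4979085 = 6×787896 + 251709
787896 = 3×251709 + 32769
251709 = 7×32769 + 22326
32769 = 1×22326 + 10443
22326 = 2×10443 + 1440
10443 = 7×1440 + 363
1440 = 3×363 + 351
363 = 1×351 + 12
351 = 29×12 + 3
12 = 4×3 + 0
gcd(4979085, 45599661) = 3 ≠ 1, so 4979085 has no multiplicative inverse modulo 45599661.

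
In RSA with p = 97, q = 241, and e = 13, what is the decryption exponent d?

5317

φ(n) = (p−1)(q−1) = 96·240 = 23040.
Need d with 13·d ≡ 1 (mod 23040). Apply the extended Euclidean algorithm:
23040 = 1772×13 + 4
13 = 3×4 + 1
4 = 4×1 + 0
Back-substitute:
1 = 13 − 3·4
1 = −3·23040 + 5317·13
So 13·5317 ≡ 1 (mod 23040), hence d = 5317.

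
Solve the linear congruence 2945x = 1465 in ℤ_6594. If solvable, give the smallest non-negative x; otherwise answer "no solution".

First find gcd(2945, 6594):
6594 = 2*2945 + 704
2945 = 4*704 + 129
704 = 5*129 + 59
129 = 2*59 + 11
59 = 5*11 + 4
11 = 2*4 + 3
4 = 1*3 + 1
3 = 3*1 + 0
gcd = 1, so a unique solution mod 6594 exists.
Back-substitute for the Bézout coefficients:
1 = 4 − 3
1 = −11 + 3·4
1 = 3·59 − 16·11
1 = −16·129 + 35·59
1 = 35·704 − 191·129
1 = −191·2945 + 799·704
1 = 799·6594 − 1789·2945
So 2945·(-1789) ≡ 1 (mod 6594), giving 2945⁻¹ ≡ 4805.
x ≡ 2945⁻¹·1465 ≡ 4805·1465 ≡ 3527 (mod 6594).

3527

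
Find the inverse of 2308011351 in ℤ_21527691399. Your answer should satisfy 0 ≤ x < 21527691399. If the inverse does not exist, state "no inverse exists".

Euclidean algorithm on 21527691399, 2308011351:
21527691399 = 9·2308011351 + 755589240
2308011351 = 3·755589240 + 41243631
755589240 = 18·41243631 + 13203882
41243631 = 3·13203882 + 1631985
13203882 = 8·1631985 + 148002
1631985 = 11·148002 + 3963
148002 = 37·3963 + 1371
3963 = 2·1371 + 1221
1371 = 1·1221 + 150
1221 = 8·150 + 21
150 = 7·21 + 3
21 = 7·3 + 0
gcd(2308011351, 21527691399) = 3 ≠ 1, so 2308011351 has no multiplicative inverse modulo 21527691399.

no inverse exists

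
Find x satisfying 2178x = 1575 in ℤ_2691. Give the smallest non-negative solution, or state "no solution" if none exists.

212

First find gcd(2178, 2691):
2691 = 1×2178 + 513
2178 = 4×513 + 126
513 = 4×126 + 9
126 = 14×9 + 0
gcd = 9 and 9 | 1575, so solutions exist. Divide through by 9: 242x ≡ 175 (mod 299).
Now find 242⁻¹ mod 299:
299 = 1×242 + 57
242 = 4×57 + 14
57 = 4×14 + 1
14 = 14×1 + 0
Back-substitute:
1 = 57 − 4·14
1 = −4·242 + 17·57
1 = 17·299 − 21·242
So 242·(-21) ≡ 1 (mod 299), i.e. 242⁻¹ ≡ 278.
Then x ≡ 278·175 ≡ 212 (mod 299); the smallest non-negative solution is x = 212.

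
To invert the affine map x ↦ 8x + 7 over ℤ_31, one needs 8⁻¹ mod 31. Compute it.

Extended Euclidean algorithm:
31 = 3*8 + 7
8 = 1*7 + 1
7 = 7*1 + 0
Since gcd(8, 31) = 1, back-substitute to write 1 as a combination:
1 = 8 − 7
1 = −31 + 4·8
So 8·4 ≡ 1 (mod 31).

4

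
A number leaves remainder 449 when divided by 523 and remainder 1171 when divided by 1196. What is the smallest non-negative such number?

Write x = 449 + 523·k. Then 523·k ≡ 1171 − 449 ≡ 722 (mod 1196).
Need 523⁻¹ mod 1196. Extended Euclid on (1196, 523):
1196 = 2*523 + 150
523 = 3*150 + 73
150 = 2*73 + 4
73 = 18*4 + 1
4 = 4*1 + 0
Back-substitute:
1 = 73 − 18·4
1 = −18·150 + 37·73
1 = 37·523 − 129·150
1 = −129·1196 + 295·523
523⁻¹ ≡ 295 (mod 1196), so k ≡ 295·722 ≡ 102 (mod 1196).
x = 449 + 523·102 = 53795.

53795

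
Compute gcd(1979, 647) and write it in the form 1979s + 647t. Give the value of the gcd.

1

Euclidean algorithm:
1979 = 3×647 + 38
647 = 17×38 + 1
38 = 38×1 + 0
gcd(1979, 647) = 1.
Working backward:
1 = 647 − 17·38
1 = −17·1979 + 52·647
So 1 = (-17)·1979 + (52)·647.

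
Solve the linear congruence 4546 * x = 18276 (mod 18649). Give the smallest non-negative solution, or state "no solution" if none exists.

685

First find gcd(4546, 18649):
18649 = 4×4546 + 465
4546 = 9×465 + 361
465 = 1×361 + 104
361 = 3×104 + 49
104 = 2×49 + 6
49 = 8×6 + 1
6 = 6×1 + 0
gcd = 1, so a unique solution mod 18649 exists.
Back-substitute for the Bézout coefficients:
1 = 49 − 8·6
1 = −8·104 + 17·49
1 = 17·361 − 59·104
1 = −59·465 + 76·361
1 = 76·4546 − 743·465
1 = −743·18649 + 3048·4546
So 4546·(3048) ≡ 1 (mod 18649), giving 4546⁻¹ ≡ 3048.
x ≡ 4546⁻¹·18276 ≡ 3048·18276 ≡ 685 (mod 18649).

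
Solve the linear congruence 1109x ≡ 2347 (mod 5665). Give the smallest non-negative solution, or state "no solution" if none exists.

First find gcd(1109, 5665):
5665 = 5·1109 + 120
1109 = 9·120 + 29
120 = 4·29 + 4
29 = 7·4 + 1
4 = 4·1 + 0
gcd = 1, so a unique solution mod 5665 exists.
Back-substitute for the Bézout coefficients:
1 = 29 − 7·4
1 = −7·120 + 29·29
1 = 29·1109 − 268·120
1 = −268·5665 + 1369·1109
So 1109·(1369) ≡ 1 (mod 5665), giving 1109⁻¹ ≡ 1369.
x ≡ 1109⁻¹·2347 ≡ 1369·2347 ≡ 988 (mod 5665).

988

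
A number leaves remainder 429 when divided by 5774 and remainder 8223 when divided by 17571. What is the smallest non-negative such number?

Write x = 429 + 5774·k. Then 5774·k ≡ 8223 − 429 ≡ 7794 (mod 17571).
Need 5774⁻¹ mod 17571. Extended Euclid on (17571, 5774):
17571 = 3·5774 + 249
5774 = 23·249 + 47
249 = 5·47 + 14
47 = 3·14 + 5
14 = 2·5 + 4
5 = 1·4 + 1
4 = 4·1 + 0
Back-substitute:
1 = 5 − 4
1 = −14 + 3·5
1 = 3·47 − 10·14
1 = −10·249 + 53·47
1 = 53·5774 − 1229·249
1 = −1229·17571 + 3740·5774
5774⁻¹ ≡ 3740 (mod 17571), so k ≡ 3740·7794 ≡ 16842 (mod 17571).
x = 429 + 5774·16842 = 97246137.

97246137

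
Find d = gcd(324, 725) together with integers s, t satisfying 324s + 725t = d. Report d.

Euclidean algorithm:
725 = 2×324 + 77
324 = 4×77 + 16
77 = 4×16 + 13
16 = 1×13 + 3
13 = 4×3 + 1
3 = 3×1 + 0
gcd(324, 725) = 1.
Working backward:
1 = 13 − 4·3
1 = −4·16 + 5·13
1 = 5·77 − 24·16
1 = −24·324 + 101·77
1 = 101·725 − 226·324
So 1 = (101)·725 + (-226)·324.

1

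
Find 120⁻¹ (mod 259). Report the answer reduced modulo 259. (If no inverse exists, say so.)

218

gcd(259, 120) by repeated division:
259 = 2*120 + 19
120 = 6*19 + 6
19 = 3*6 + 1
6 = 6*1 + 0
The gcd is 1. Working backward:
1 = 19 − 3·6
1 = −3·120 + 19·19
1 = 19·259 − 41·120
Thus 120·(-41) ≡ 1 (mod 259); reducing, -41 mod 259 = 218.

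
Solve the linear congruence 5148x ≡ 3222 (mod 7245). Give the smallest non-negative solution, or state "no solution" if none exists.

724

First find gcd(5148, 7245):
7245 = 1·5148 + 2097
5148 = 2·2097 + 954
2097 = 2·954 + 189
954 = 5·189 + 9
189 = 21·9 + 0
gcd = 9 and 9 | 3222, so solutions exist. Divide through by 9: 572x ≡ 358 (mod 805).
Now find 572⁻¹ mod 805:
805 = 1·572 + 233
572 = 2·233 + 106
233 = 2·106 + 21
106 = 5·21 + 1
21 = 21·1 + 0
Back-substitute:
1 = 106 − 5·21
1 = −5·233 + 11·106
1 = 11·572 − 27·233
1 = −27·805 + 38·572
So 572⁻¹ ≡ 38 (mod 805).
Then x ≡ 38·358 ≡ 724 (mod 805); the smallest non-negative solution is x = 724.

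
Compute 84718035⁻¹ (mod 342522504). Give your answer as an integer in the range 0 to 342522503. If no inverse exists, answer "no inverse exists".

no inverse exists

Euclidean algorithm on 342522504, 84718035:
342522504 = 4·84718035 + 3650364
84718035 = 23·3650364 + 759663
3650364 = 4·759663 + 611712
759663 = 1·611712 + 147951
611712 = 4·147951 + 19908
147951 = 7·19908 + 8595
19908 = 2·8595 + 2718
8595 = 3·2718 + 441
2718 = 6·441 + 72
441 = 6·72 + 9
72 = 8·9 + 0
The gcd is 9, not 1, hence no inverse exists.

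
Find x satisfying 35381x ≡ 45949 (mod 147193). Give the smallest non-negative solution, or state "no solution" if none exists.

First find gcd(35381, 147193):
147193 = 4*35381 + 5669
35381 = 6*5669 + 1367
5669 = 4*1367 + 201
1367 = 6*201 + 161
201 = 1*161 + 40
161 = 4*40 + 1
40 = 40*1 + 0
gcd = 1, so a unique solution mod 147193 exists.
Back-substitute for the Bézout coefficients:
1 = 161 − 4·40
1 = −4·201 + 5·161
1 = 5·1367 − 34·201
1 = −34·5669 + 141·1367
1 = 141·35381 − 880·5669
1 = −880·147193 + 3661·35381
So 35381·(3661) ≡ 1 (mod 147193), giving 35381⁻¹ ≡ 3661.
x ≡ 35381⁻¹·45949 ≡ 3661·45949 ≡ 124883 (mod 147193).

124883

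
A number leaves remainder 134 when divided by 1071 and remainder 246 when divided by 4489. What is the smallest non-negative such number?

1100051

Write x = 134 + 1071·k. Then 1071·k ≡ 246 − 134 ≡ 112 (mod 4489).
Need 1071⁻¹ mod 4489. Extended Euclid on (4489, 1071):
4489 = 4×1071 + 205
1071 = 5×205 + 46
205 = 4×46 + 21
46 = 2×21 + 4
21 = 5×4 + 1
4 = 4×1 + 0
Back-substitute:
1 = 21 − 5·4
1 = −5·46 + 11·21
1 = 11·205 − 49·46
1 = −49·1071 + 256·205
1 = 256·4489 − 1073·1071
1071⁻¹ ≡ 3416 (mod 4489), so k ≡ 3416·112 ≡ 1027 (mod 4489).
x = 134 + 1071·1027 = 1100051.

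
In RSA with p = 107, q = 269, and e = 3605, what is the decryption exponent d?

φ(n) = (p−1)(q−1) = 106·268 = 28408.
Need d with 3605·d ≡ 1 (mod 28408). Apply the extended Euclidean algorithm:
28408 = 7*3605 + 3173
3605 = 1*3173 + 432
3173 = 7*432 + 149
432 = 2*149 + 134
149 = 1*134 + 15
134 = 8*15 + 14
15 = 1*14 + 1
14 = 14*1 + 0
Back-substitute:
1 = 15 − 14
1 = −134 + 9·15
1 = 9·149 − 10·134
1 = −10·432 + 29·149
1 = 29·3173 − 213·432
1 = −213·3605 + 242·3173
1 = 242·28408 − 1907·3605
So 3605·(-1907) ≡ 1 (mod 28408), hence d ≡ -1907 ≡ 26501 (mod 28408).

26501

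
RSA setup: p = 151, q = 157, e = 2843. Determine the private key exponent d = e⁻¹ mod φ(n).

φ(n) = (p−1)(q−1) = 150·156 = 23400.
Need d with 2843·d ≡ 1 (mod 23400). Apply the extended Euclidean algorithm:
23400 = 8·2843 + 656
2843 = 4·656 + 219
656 = 2·219 + 218
219 = 1·218 + 1
218 = 218·1 + 0
Back-substitute:
1 = 219 − 218
1 = −656 + 3·219
1 = 3·2843 − 13·656
1 = −13·23400 + 107·2843
So 2843·107 ≡ 1 (mod 23400), hence d = 107.

107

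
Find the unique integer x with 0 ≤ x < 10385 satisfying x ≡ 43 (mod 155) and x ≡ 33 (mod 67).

6398

Write x = 43 + 155·k. Then 155·k ≡ 33 − 43 ≡ 57 (mod 67).
Need 155⁻¹ mod 67. Extended Euclid on (67, 21):
67 = 3*21 + 4
21 = 5*4 + 1
4 = 4*1 + 0
Back-substitute:
1 = 21 − 5·4
1 = −5·67 + 16·21
155⁻¹ ≡ 16 (mod 67), so k ≡ 16·57 ≡ 41 (mod 67).
x = 43 + 155·41 = 6398.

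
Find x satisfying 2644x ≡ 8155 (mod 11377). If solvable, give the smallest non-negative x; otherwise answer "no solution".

First find gcd(2644, 11377):
11377 = 4×2644 + 801
2644 = 3×801 + 241
801 = 3×241 + 78
241 = 3×78 + 7
78 = 11×7 + 1
7 = 7×1 + 0
gcd = 1, so a unique solution mod 11377 exists.
Back-substitute for the Bézout coefficients:
1 = 78 − 11·7
1 = −11·241 + 34·78
1 = 34·801 − 113·241
1 = −113·2644 + 373·801
1 = 373·11377 − 1605·2644
So 2644·(-1605) ≡ 1 (mod 11377), giving 2644⁻¹ ≡ 9772.
x ≡ 2644⁻¹·8155 ≡ 9772·8155 ≡ 6152 (mod 11377).

6152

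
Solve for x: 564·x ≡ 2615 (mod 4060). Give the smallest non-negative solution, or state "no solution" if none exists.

gcd(564, 4060):
4060 = 7·564 + 112
564 = 5·112 + 4
112 = 28·4 + 0
gcd = 4, but 4 ∤ 2615, so the congruence has no solution.

no solution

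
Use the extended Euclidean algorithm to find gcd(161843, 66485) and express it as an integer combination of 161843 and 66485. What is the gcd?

1

Repeated division:
161843 = 2*66485 + 28873
66485 = 2*28873 + 8739
28873 = 3*8739 + 2656
8739 = 3*2656 + 771
2656 = 3*771 + 343
771 = 2*343 + 85
343 = 4*85 + 3
85 = 28*3 + 1
3 = 3*1 + 0
gcd(161843, 66485) = 1.
Working backward:
1 = 85 − 28·3
1 = −28·343 + 113·85
1 = 113·771 − 254·343
1 = −254·2656 + 875·771
1 = 875·8739 − 2879·2656
1 = −2879·28873 + 9512·8739
1 = 9512·66485 − 21903·28873
1 = −21903·161843 + 53318·66485
So 1 = (-21903)·161843 + (53318)·66485.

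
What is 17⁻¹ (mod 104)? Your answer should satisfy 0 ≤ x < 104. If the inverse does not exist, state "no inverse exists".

Apply the Euclidean algorithm to 104 and 17:
104 = 6·17 + 2
17 = 8·2 + 1
2 = 2·1 + 0
Since gcd(17, 104) = 1, back-substitute to write 1 as a combination:
1 = 17 − 8·2
1 = −8·104 + 49·17
So 17·49 ≡ 1 (mod 104).

49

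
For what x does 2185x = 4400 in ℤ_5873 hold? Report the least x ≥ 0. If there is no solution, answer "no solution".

First find gcd(2185, 5873):
5873 = 2*2185 + 1503
2185 = 1*1503 + 682
1503 = 2*682 + 139
682 = 4*139 + 126
139 = 1*126 + 13
126 = 9*13 + 9
13 = 1*9 + 4
9 = 2*4 + 1
4 = 4*1 + 0
gcd = 1, so a unique solution mod 5873 exists.
Back-substitute for the Bézout coefficients:
1 = 9 − 2·4
1 = −2·13 + 3·9
1 = 3·126 − 29·13
1 = −29·139 + 32·126
1 = 32·682 − 157·139
1 = −157·1503 + 346·682
1 = 346·2185 − 503·1503
1 = −503·5873 + 1352·2185
So 2185·(1352) ≡ 1 (mod 5873), giving 2185⁻¹ ≡ 1352.
x ≡ 2185⁻¹·4400 ≡ 1352·4400 ≡ 5324 (mod 5873).

5324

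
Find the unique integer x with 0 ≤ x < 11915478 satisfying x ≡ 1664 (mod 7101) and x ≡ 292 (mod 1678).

Write x = 1664 + 7101·k. Then 7101·k ≡ 292 − 1664 ≡ 306 (mod 1678).
Need 7101⁻¹ mod 1678. Extended Euclid on (1678, 389):
1678 = 4*389 + 122
389 = 3*122 + 23
122 = 5*23 + 7
23 = 3*7 + 2
7 = 3*2 + 1
2 = 2*1 + 0
Back-substitute:
1 = 7 − 3·2
1 = −3·23 + 10·7
1 = 10·122 − 53·23
1 = −53·389 + 169·122
1 = 169·1678 − 729·389
7101⁻¹ ≡ 949 (mod 1678), so k ≡ 949·306 ≡ 100 (mod 1678).
x = 1664 + 7101·100 = 711764.

711764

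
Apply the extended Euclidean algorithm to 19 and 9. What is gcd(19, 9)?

Repeated division:
19 = 2*9 + 1
9 = 9*1 + 0
gcd(19, 9) = 1.
Back-substituting:
1 = 19 − 2·9
So 1 = (1)·19 + (-2)·9.

1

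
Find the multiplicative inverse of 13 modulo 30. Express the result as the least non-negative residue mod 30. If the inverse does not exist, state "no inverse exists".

gcd(30, 13) by repeated division:
30 = 2*13 + 4
13 = 3*4 + 1
4 = 4*1 + 0
gcd = 1, so the inverse exists. Back-substitute:
1 = 13 − 3·4
1 = −3·30 + 7·13
So 13·7 ≡ 1 (mod 30).

7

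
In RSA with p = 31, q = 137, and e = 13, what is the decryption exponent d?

2197

φ(n) = (p−1)(q−1) = 30·136 = 4080.
Need d with 13·d ≡ 1 (mod 4080). Apply the extended Euclidean algorithm:
4080 = 313·13 + 11
13 = 1·11 + 2
11 = 5·2 + 1
2 = 2·1 + 0
Back-substitute:
1 = 11 − 5·2
1 = −5·13 + 6·11
1 = 6·4080 − 1883·13
So 13·(-1883) ≡ 1 (mod 4080), hence d ≡ -1883 ≡ 2197 (mod 4080).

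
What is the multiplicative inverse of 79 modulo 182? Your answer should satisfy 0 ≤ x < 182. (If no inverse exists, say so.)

Apply the Euclidean algorithm to 182 and 79:
182 = 2*79 + 24
79 = 3*24 + 7
24 = 3*7 + 3
7 = 2*3 + 1
3 = 3*1 + 0
The gcd is 1. Working backward:
1 = 7 − 2·3
1 = −2·24 + 7·7
1 = 7·79 − 23·24
1 = −23·182 + 53·79
So 79·53 ≡ 1 (mod 182).

53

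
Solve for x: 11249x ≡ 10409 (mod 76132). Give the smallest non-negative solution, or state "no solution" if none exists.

First find gcd(11249, 76132):
76132 = 6·11249 + 8638
11249 = 1·8638 + 2611
8638 = 3·2611 + 805
2611 = 3·805 + 196
805 = 4·196 + 21
196 = 9·21 + 7
21 = 3·7 + 0
gcd = 7 and 7 | 10409, so solutions exist. Divide through by 7: 1607x ≡ 1487 (mod 10876).
Now find 1607⁻¹ mod 10876:
10876 = 6·1607 + 1234
1607 = 1·1234 + 373
1234 = 3·373 + 115
373 = 3·115 + 28
115 = 4·28 + 3
28 = 9·3 + 1
3 = 3·1 + 0
Back-substitute:
1 = 28 − 9·3
1 = −9·115 + 37·28
1 = 37·373 − 120·115
1 = −120·1234 + 397·373
1 = 397·1607 − 517·1234
1 = −517·10876 + 3499·1607
So 1607⁻¹ ≡ 3499 (mod 10876).
Then x ≡ 3499·1487 ≡ 4285 (mod 10876); the smallest non-negative solution is x = 4285.

4285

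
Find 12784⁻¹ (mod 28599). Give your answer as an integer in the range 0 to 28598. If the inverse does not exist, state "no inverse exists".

Run Euclid on (28599, 12784):
28599 = 2·12784 + 3031
12784 = 4·3031 + 660
3031 = 4·660 + 391
660 = 1·391 + 269
391 = 1·269 + 122
269 = 2·122 + 25
122 = 4·25 + 22
25 = 1·22 + 3
22 = 7·3 + 1
3 = 3·1 + 0
Since gcd(12784, 28599) = 1, back-substitute to write 1 as a combination:
1 = 22 − 7·3
1 = −7·25 + 8·22
1 = 8·122 − 39·25
1 = −39·269 + 86·122
1 = 86·391 − 125·269
1 = −125·660 + 211·391
1 = 211·3031 − 969·660
1 = −969·12784 + 4087·3031
1 = 4087·28599 − 9143·12784
So 12784·(-9143) ≡ 1 (mod 28599), and -9143 ≡ 19456 (mod 28599).

19456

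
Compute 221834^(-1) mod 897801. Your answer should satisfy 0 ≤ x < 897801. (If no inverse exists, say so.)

Extended Euclidean algorithm:
897801 = 4*221834 + 10465
221834 = 21*10465 + 2069
10465 = 5*2069 + 120
2069 = 17*120 + 29
120 = 4*29 + 4
29 = 7*4 + 1
4 = 4*1 + 0
gcd = 1, so the inverse exists. Back-substitute:
1 = 29 − 7·4
1 = −7·120 + 29·29
1 = 29·2069 − 500·120
1 = −500·10465 + 2529·2069
1 = 2529·221834 − 53609·10465
1 = −53609·897801 + 216965·221834
So 221834·216965 ≡ 1 (mod 897801).

216965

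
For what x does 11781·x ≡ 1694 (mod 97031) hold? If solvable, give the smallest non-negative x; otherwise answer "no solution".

First find gcd(11781, 97031):
97031 = 8×11781 + 2783
11781 = 4×2783 + 649
2783 = 4×649 + 187
649 = 3×187 + 88
187 = 2×88 + 11
88 = 8×11 + 0
gcd = 11 and 11 | 1694, so solutions exist. Divide through by 11: 1071x ≡ 154 (mod 8821).
Now find 1071⁻¹ mod 8821:
8821 = 8*1071 + 253
1071 = 4*253 + 59
253 = 4*59 + 17
59 = 3*17 + 8
17 = 2*8 + 1
8 = 8*1 + 0
Back-substitute:
1 = 17 − 2·8
1 = −2·59 + 7·17
1 = 7·253 − 30·59
1 = −30·1071 + 127·253
1 = 127·8821 − 1046·1071
So 1071·(-1046) ≡ 1 (mod 8821), i.e. 1071⁻¹ ≡ 7775.
Then x ≡ 7775·154 ≡ 6515 (mod 8821); the smallest non-negative solution is x = 6515.

6515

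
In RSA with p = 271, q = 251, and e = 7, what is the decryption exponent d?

9643

φ(n) = (p−1)(q−1) = 270·250 = 67500.
Need d with 7·d ≡ 1 (mod 67500). Apply the extended Euclidean algorithm:
67500 = 9642·7 + 6
7 = 1·6 + 1
6 = 6·1 + 0
Back-substitute:
1 = 7 − 6
1 = −67500 + 9643·7
So 7·9643 ≡ 1 (mod 67500), hence d = 9643.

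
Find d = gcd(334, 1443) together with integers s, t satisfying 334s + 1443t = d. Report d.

1

Apply Euclid's algorithm to 1443 and 334:
1443 = 4×334 + 107
334 = 3×107 + 13
107 = 8×13 + 3
13 = 4×3 + 1
3 = 3×1 + 0
gcd(334, 1443) = 1.
Express as a combination:
1 = 13 − 4·3
1 = −4·107 + 33·13
1 = 33·334 − 103·107
1 = −103·1443 + 445·334
So 1 = (-103)·1443 + (445)·334.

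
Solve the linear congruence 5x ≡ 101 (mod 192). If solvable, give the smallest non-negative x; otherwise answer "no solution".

First find gcd(5, 192):
192 = 38×5 + 2
5 = 2×2 + 1
2 = 2×1 + 0
gcd = 1, so a unique solution mod 192 exists.
Back-substitute for the Bézout coefficients:
1 = 5 − 2·2
1 = −2·192 + 77·5
So 5·(77) ≡ 1 (mod 192), giving 5⁻¹ ≡ 77.
x ≡ 5⁻¹·101 ≡ 77·101 ≡ 97 (mod 192).

97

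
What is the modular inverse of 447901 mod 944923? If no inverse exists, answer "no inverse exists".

674225

gcd(944923, 447901) by repeated division:
944923 = 2×447901 + 49121
447901 = 9×49121 + 5812
49121 = 8×5812 + 2625
5812 = 2×2625 + 562
2625 = 4×562 + 377
562 = 1×377 + 185
377 = 2×185 + 7
185 = 26×7 + 3
7 = 2×3 + 1
3 = 3×1 + 0
Since gcd(447901, 944923) = 1, back-substitute to write 1 as a combination:
1 = 7 − 2·3
1 = −2·185 + 53·7
1 = 53·377 − 108·185
1 = −108·562 + 161·377
1 = 161·2625 − 752·562
1 = −752·5812 + 1665·2625
1 = 1665·49121 − 14072·5812
1 = −14072·447901 + 128313·49121
1 = 128313·944923 − 270698·447901
Hence 447901⁻¹ ≡ -270698 ≡ 674225 (mod 944923).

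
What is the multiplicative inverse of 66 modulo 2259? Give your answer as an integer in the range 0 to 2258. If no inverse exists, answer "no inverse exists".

no inverse exists

Euclidean algorithm on 2259, 66:
2259 = 34×66 + 15
66 = 4×15 + 6
15 = 2×6 + 3
6 = 2×3 + 0
Since gcd = 3 > 1, 66 is not a unit mod 2259.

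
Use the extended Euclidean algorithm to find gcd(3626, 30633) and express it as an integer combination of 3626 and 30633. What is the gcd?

Apply Euclid's algorithm to 30633 and 3626:
30633 = 8*3626 + 1625
3626 = 2*1625 + 376
1625 = 4*376 + 121
376 = 3*121 + 13
121 = 9*13 + 4
13 = 3*4 + 1
4 = 4*1 + 0
gcd(3626, 30633) = 1.
Working backward:
1 = 13 − 3·4
1 = −3·121 + 28·13
1 = 28·376 − 87·121
1 = −87·1625 + 376·376
1 = 376·3626 − 839·1625
1 = −839·30633 + 7088·3626
So 1 = (-839)·30633 + (7088)·3626.

1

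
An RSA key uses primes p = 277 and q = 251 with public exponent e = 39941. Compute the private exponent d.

φ(n) = (p−1)(q−1) = 276·250 = 69000.
Need d with 39941·d ≡ 1 (mod 69000). Apply the extended Euclidean algorithm:
69000 = 1*39941 + 29059
39941 = 1*29059 + 10882
29059 = 2*10882 + 7295
10882 = 1*7295 + 3587
7295 = 2*3587 + 121
3587 = 29*121 + 78
121 = 1*78 + 43
78 = 1*43 + 35
43 = 1*35 + 8
35 = 4*8 + 3
8 = 2*3 + 2
3 = 1*2 + 1
2 = 2*1 + 0
Back-substitute:
1 = 3 − 2
1 = −8 + 3·3
1 = 3·35 − 13·8
1 = −13·43 + 16·35
1 = 16·78 − 29·43
1 = −29·121 + 45·78
1 = 45·3587 − 1334·121
1 = −1334·7295 + 2713·3587
1 = 2713·10882 − 4047·7295
1 = −4047·29059 + 10807·10882
1 = 10807·39941 − 14854·29059
1 = −14854·69000 + 25661·39941
So 39941·25661 ≡ 1 (mod 69000), hence d = 25661.

25661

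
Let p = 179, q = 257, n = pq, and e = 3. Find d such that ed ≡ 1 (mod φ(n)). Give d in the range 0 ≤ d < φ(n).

φ(n) = (p−1)(q−1) = 178·256 = 45568.
Need d with 3·d ≡ 1 (mod 45568). Apply the extended Euclidean algorithm:
45568 = 15189*3 + 1
3 = 3*1 + 0
Back-substitute:
1 = 45568 − 15189·3
So 3·(-15189) ≡ 1 (mod 45568), hence d ≡ -15189 ≡ 30379 (mod 45568).

30379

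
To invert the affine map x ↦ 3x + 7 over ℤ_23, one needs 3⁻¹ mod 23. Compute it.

8

Apply the Euclidean algorithm to 23 and 3:
23 = 7·3 + 2
3 = 1·2 + 1
2 = 2·1 + 0
Since gcd(3, 23) = 1, back-substitute to write 1 as a combination:
1 = 3 − 2
1 = −23 + 8·3
So 3·8 ≡ 1 (mod 23).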